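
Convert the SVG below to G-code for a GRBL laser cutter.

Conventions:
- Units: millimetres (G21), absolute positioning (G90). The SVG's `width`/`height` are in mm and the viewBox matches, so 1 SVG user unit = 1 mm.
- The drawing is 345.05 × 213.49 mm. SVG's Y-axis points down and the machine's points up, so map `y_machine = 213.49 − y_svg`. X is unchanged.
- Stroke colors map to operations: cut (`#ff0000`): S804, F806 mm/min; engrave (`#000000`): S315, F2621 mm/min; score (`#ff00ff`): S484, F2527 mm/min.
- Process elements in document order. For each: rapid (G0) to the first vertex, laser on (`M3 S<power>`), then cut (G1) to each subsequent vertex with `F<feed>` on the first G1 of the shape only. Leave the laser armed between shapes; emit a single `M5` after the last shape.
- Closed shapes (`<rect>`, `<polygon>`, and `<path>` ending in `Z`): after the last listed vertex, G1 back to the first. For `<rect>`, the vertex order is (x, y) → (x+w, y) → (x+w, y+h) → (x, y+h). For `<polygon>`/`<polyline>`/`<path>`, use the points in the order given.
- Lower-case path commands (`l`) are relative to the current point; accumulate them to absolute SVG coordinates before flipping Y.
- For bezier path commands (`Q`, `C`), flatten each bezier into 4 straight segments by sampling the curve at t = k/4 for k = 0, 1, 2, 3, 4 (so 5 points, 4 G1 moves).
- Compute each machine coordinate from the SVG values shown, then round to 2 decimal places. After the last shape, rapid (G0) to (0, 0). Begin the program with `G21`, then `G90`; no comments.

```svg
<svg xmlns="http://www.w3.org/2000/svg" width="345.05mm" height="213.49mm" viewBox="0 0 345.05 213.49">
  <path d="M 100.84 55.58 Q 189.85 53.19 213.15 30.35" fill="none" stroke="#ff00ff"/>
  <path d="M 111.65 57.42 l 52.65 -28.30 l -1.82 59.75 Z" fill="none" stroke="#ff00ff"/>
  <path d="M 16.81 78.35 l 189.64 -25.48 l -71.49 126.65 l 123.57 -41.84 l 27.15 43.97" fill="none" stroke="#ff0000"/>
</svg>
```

Since the viewBox matches the mm dimensions, user units are millimetres directly. The only transform is the Y-flip y_m = 213.49 − y_svg.

Shape 1 is a quadratic bezier drawn with `<path>`. Its stroke #ff00ff means score at S484, F2527. After flipping Y the toolpath is (100.84,157.91) → (141.24,160.38) → (173.42,165.41) → (197.39,173.00) → (213.15,183.14).

Shape 2 is a regular polygon drawn with `<path>`. Its stroke #ff00ff means score at S484, F2527. After flipping Y the toolpath is (111.65,156.07) → (164.30,184.37) → (162.48,124.62) → (111.65,156.07), returning to the start.

Shape 3 is a open polyline drawn with `<path>`. Its stroke #ff0000 means cut at S804, F806. After flipping Y the toolpath is (16.81,135.14) → (206.45,160.62) → (134.96,33.97) → (258.53,75.81) → (285.68,31.84).

G21
G90
G0 X100.84 Y157.91
M3 S484
G1 X141.24 Y160.38 F2527
G1 X173.42 Y165.41
G1 X197.39 Y173.00
G1 X213.15 Y183.14
G0 X111.65 Y156.07
M3 S484
G1 X164.30 Y184.37 F2527
G1 X162.48 Y124.62
G1 X111.65 Y156.07
G0 X16.81 Y135.14
M3 S804
G1 X206.45 Y160.62 F806
G1 X134.96 Y33.97
G1 X258.53 Y75.81
G1 X285.68 Y31.84
M5
G0 X0.00 Y0.00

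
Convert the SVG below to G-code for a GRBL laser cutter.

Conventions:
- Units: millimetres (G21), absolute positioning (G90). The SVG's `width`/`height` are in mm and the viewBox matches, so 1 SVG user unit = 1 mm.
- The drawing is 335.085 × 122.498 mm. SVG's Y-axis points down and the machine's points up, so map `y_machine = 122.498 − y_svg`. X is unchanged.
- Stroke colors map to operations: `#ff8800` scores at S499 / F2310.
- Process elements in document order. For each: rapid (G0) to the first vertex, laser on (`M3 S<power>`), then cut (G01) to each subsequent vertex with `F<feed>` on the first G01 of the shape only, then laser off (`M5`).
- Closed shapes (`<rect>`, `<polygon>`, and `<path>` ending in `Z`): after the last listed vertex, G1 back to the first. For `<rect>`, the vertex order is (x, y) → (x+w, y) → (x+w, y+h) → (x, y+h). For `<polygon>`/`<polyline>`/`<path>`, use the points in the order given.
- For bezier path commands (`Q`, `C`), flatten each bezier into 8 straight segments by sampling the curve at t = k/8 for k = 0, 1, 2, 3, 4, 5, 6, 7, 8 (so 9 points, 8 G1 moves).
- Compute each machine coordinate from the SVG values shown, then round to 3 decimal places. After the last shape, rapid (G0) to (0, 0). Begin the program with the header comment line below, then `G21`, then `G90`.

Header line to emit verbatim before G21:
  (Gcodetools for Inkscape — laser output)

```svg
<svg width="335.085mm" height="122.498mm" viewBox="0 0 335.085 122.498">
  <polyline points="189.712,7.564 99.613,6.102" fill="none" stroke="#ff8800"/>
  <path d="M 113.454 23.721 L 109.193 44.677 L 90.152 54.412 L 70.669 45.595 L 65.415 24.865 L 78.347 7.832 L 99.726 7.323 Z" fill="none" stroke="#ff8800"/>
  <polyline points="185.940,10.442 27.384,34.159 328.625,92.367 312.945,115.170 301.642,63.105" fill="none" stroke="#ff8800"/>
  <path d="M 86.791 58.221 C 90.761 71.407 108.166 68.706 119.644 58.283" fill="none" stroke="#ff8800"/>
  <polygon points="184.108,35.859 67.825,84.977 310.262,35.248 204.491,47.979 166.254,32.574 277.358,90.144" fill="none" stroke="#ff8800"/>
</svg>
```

Since the viewBox matches the mm dimensions, user units are millimetres directly. The only transform is the Y-flip y_m = 122.498 − y_svg.

Shape 1 is a line segment drawn with `<polyline>`. Its stroke #ff8800 means score at S499, F2310. After flipping Y the toolpath is (189.712,114.934) → (99.613,116.396).

Shape 2 is a regular polygon drawn with `<path>`. Its stroke #ff8800 means score at S499, F2310. After flipping Y the toolpath is (113.454,98.777) → (109.193,77.821) → (90.152,68.086) → (70.669,76.903) → (65.415,97.633) → (78.347,114.666) → (99.726,115.175) → (113.454,98.777), returning to the start.

Shape 3 is a open polyline drawn with `<polyline>`. Its stroke #ff8800 means score at S499, F2310. After flipping Y the toolpath is (185.940,112.056) → (27.384,88.339) → (328.625,30.131) → (312.945,7.328) → (301.642,59.393).

Shape 4 is a cubic bezier drawn with `<path>`. Its stroke #ff8800 means score at S499, F2310. After flipping Y the toolpath is (86.791,64.277) → (88.872,60.061) → (91.985,57.239) → (95.904,55.715) → (100.402,55.393) → (105.252,56.177) → (110.227,57.973) → (115.100,60.684) → (119.644,64.215).

Shape 5 is a closed polygon drawn with `<polygon>`. Its stroke #ff8800 means score at S499, F2310. After flipping Y the toolpath is (184.108,86.639) → (67.825,37.521) → (310.262,87.250) → (204.491,74.519) → (166.254,89.924) → (277.358,32.354) → (184.108,86.639), returning to the start.

(Gcodetools for Inkscape — laser output)
G21
G90
G0 X189.712 Y114.934
M3 S499
G01 X99.613 Y116.396 F2310
M5
G0 X113.454 Y98.777
M3 S499
G01 X109.193 Y77.821 F2310
G01 X90.152 Y68.086
G01 X70.669 Y76.903
G01 X65.415 Y97.633
G01 X78.347 Y114.666
G01 X99.726 Y115.175
G01 X113.454 Y98.777
M5
G0 X185.940 Y112.056
M3 S499
G01 X27.384 Y88.339 F2310
G01 X328.625 Y30.131
G01 X312.945 Y7.328
G01 X301.642 Y59.393
M5
G0 X86.791 Y64.277
M3 S499
G01 X88.872 Y60.061 F2310
G01 X91.985 Y57.239
G01 X95.904 Y55.715
G01 X100.402 Y55.393
G01 X105.252 Y56.177
G01 X110.227 Y57.973
G01 X115.100 Y60.684
G01 X119.644 Y64.215
M5
G0 X184.108 Y86.639
M3 S499
G01 X67.825 Y37.521 F2310
G01 X310.262 Y87.250
G01 X204.491 Y74.519
G01 X166.254 Y89.924
G01 X277.358 Y32.354
G01 X184.108 Y86.639
M5
G0 X0.000 Y0.000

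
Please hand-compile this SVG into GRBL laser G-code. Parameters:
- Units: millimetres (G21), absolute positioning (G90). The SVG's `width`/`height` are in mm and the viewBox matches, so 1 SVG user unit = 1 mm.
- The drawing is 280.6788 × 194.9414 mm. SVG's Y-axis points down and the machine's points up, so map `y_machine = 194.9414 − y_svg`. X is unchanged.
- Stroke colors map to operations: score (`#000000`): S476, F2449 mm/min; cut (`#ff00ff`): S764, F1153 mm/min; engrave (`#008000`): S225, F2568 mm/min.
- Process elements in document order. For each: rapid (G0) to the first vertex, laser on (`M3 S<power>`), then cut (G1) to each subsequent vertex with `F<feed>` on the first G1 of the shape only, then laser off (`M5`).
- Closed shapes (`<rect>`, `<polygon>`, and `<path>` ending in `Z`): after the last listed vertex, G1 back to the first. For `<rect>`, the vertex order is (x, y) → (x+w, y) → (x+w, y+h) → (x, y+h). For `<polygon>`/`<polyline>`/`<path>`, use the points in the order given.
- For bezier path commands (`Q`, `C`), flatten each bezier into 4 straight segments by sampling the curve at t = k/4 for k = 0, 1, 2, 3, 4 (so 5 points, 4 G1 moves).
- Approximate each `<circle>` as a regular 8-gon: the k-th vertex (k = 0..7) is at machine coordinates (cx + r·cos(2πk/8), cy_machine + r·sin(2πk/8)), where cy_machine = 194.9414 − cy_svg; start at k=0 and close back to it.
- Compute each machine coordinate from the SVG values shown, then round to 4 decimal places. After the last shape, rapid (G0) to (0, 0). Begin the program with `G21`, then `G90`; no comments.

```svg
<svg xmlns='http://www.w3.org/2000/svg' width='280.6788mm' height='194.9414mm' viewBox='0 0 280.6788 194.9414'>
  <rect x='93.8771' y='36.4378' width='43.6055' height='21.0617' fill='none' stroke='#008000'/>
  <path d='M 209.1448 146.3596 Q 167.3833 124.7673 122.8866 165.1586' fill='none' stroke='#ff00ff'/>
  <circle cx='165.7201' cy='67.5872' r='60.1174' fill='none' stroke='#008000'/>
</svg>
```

1 u = 1 mm; y_m = 194.9414 − y.

[1] `<rect>` rectangle, #008000→engrave S225 F2568: (93.8771,158.5036) → (137.4826,158.5036) → (137.4826,137.4419) → (93.8771,137.4419) → (93.8771,158.5036) (closed)

[2] `<path>` quadratic bezier, #ff00ff→cut S764 F1153: (209.1448,48.5818) → (188.0931,55.5040) → (166.6995,54.6782) → (144.9640,46.1045) → (122.8866,29.7828)

[3] `<circle>` circle, #008000→engrave S225 F2568: (225.8375,127.3542) → (208.2295,169.8636) → (165.7201,187.4716) → (123.2107,169.8636) → (105.6027,127.3542) → (123.2107,84.8448) → (165.7201,67.2368) → (208.2295,84.8448) → (225.8375,127.3542) (closed)

G21
G90
G0 X93.8771 Y158.5036
M3 S225
G1 X137.4826 Y158.5036 F2568
G1 X137.4826 Y137.4419
G1 X93.8771 Y137.4419
G1 X93.8771 Y158.5036
M5
G0 X209.1448 Y48.5818
M3 S764
G1 X188.0931 Y55.5040 F1153
G1 X166.6995 Y54.6782
G1 X144.9640 Y46.1045
G1 X122.8866 Y29.7828
M5
G0 X225.8375 Y127.3542
M3 S225
G1 X208.2295 Y169.8636 F2568
G1 X165.7201 Y187.4716
G1 X123.2107 Y169.8636
G1 X105.6027 Y127.3542
G1 X123.2107 Y84.8448
G1 X165.7201 Y67.2368
G1 X208.2295 Y84.8448
G1 X225.8375 Y127.3542
M5
G0 X0.0000 Y0.0000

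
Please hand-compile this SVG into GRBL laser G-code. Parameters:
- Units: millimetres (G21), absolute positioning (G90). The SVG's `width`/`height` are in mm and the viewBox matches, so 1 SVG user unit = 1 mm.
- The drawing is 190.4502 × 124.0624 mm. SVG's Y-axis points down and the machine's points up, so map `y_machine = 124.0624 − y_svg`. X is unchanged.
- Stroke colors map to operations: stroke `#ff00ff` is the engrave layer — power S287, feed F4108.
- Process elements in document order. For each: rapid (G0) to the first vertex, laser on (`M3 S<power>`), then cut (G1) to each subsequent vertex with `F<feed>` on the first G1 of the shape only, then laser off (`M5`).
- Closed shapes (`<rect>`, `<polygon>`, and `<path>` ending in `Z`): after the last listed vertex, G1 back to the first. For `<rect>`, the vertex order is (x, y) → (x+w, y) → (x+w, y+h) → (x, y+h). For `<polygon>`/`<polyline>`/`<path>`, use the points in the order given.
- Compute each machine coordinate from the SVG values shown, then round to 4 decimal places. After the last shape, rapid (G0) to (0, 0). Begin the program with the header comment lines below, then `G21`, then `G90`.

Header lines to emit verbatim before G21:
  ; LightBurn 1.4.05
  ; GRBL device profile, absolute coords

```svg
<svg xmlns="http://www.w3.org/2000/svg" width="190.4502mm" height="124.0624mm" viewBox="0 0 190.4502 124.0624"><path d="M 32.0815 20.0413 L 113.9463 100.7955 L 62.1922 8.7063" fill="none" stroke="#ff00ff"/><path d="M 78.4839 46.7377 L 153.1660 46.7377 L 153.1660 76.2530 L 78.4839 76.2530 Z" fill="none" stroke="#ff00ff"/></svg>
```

; LightBurn 1.4.05
; GRBL device profile, absolute coords
G21
G90
G0 X32.0815 Y104.0211
M3 S287
G1 X113.9463 Y23.2669 F4108
G1 X62.1922 Y115.3561
M5
G0 X78.4839 Y77.3247
M3 S287
G1 X153.1660 Y77.3247 F4108
G1 X153.1660 Y47.8094
G1 X78.4839 Y47.8094
G1 X78.4839 Y77.3247
M5
G0 X0.0000 Y0.0000

1 u = 1 mm; y_m = 124.0624 − y.

[1] `<path>` open polyline, #ff00ff→engrave S287 F4108: (32.0815,104.0211) → (113.9463,23.2669) → (62.1922,115.3561)

[2] `<path>` rectangle, #ff00ff→engrave S287 F4108: (78.4839,77.3247) → (153.1660,77.3247) → (153.1660,47.8094) → (78.4839,47.8094) → (78.4839,77.3247) (closed)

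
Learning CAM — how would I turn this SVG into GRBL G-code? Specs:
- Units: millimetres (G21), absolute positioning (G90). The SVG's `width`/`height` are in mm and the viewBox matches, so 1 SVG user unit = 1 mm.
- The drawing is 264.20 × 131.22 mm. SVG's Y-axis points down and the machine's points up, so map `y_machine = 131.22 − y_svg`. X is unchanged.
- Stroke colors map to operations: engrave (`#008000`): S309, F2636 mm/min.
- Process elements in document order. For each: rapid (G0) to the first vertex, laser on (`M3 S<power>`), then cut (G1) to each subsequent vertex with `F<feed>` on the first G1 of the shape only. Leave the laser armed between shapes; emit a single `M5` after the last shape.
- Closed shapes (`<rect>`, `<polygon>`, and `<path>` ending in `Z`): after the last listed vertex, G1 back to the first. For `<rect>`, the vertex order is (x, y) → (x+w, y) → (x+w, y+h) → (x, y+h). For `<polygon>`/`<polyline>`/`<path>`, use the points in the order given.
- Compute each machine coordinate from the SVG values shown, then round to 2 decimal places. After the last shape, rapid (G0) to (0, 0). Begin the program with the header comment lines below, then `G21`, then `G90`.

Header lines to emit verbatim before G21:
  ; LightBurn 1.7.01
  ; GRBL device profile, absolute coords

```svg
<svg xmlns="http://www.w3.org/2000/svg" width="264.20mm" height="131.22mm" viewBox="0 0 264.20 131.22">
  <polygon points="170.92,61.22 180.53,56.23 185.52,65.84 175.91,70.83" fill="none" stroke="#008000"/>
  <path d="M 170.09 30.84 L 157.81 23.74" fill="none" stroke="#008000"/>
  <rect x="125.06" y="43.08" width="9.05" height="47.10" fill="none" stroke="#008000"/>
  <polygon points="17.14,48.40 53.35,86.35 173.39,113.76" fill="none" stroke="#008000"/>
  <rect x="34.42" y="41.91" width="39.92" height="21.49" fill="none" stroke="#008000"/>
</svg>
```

; LightBurn 1.7.01
; GRBL device profile, absolute coords
G21
G90
G0 X170.92 Y70.00
M3 S309
G1 X180.53 Y74.99 F2636
G1 X185.52 Y65.38
G1 X175.91 Y60.39
G1 X170.92 Y70.00
G0 X170.09 Y100.38
M3 S309
G1 X157.81 Y107.48 F2636
G0 X125.06 Y88.14
M3 S309
G1 X134.11 Y88.14 F2636
G1 X134.11 Y41.04
G1 X125.06 Y41.04
G1 X125.06 Y88.14
G0 X17.14 Y82.82
M3 S309
G1 X53.35 Y44.87 F2636
G1 X173.39 Y17.46
G1 X17.14 Y82.82
G0 X34.42 Y89.31
M3 S309
G1 X74.34 Y89.31 F2636
G1 X74.34 Y67.82
G1 X34.42 Y67.82
G1 X34.42 Y89.31
M5
G0 X0.00 Y0.00

Since the viewBox matches the mm dimensions, user units are millimetres directly. The only transform is the Y-flip y_m = 131.22 − y_svg.

Shape 1 is a regular polygon drawn with `<polygon>`. Its stroke #008000 means engrave at S309, F2636. After flipping Y the toolpath is (170.92,70.00) → (180.53,74.99) → (185.52,65.38) → (175.91,60.39) → (170.92,70.00), returning to the start.

Shape 2 is a line segment drawn with `<path>`. Its stroke #008000 means engrave at S309, F2636. After flipping Y the toolpath is (170.09,100.38) → (157.81,107.48).

Shape 3 is a rectangle drawn with `<rect>`. Its stroke #008000 means engrave at S309, F2636. After flipping Y the toolpath is (125.06,88.14) → (134.11,88.14) → (134.11,41.04) → (125.06,41.04) → (125.06,88.14), returning to the start.

Shape 4 is a closed polygon drawn with `<polygon>`. Its stroke #008000 means engrave at S309, F2636. After flipping Y the toolpath is (17.14,82.82) → (53.35,44.87) → (173.39,17.46) → (17.14,82.82), returning to the start.

Shape 5 is a rectangle drawn with `<rect>`. Its stroke #008000 means engrave at S309, F2636. After flipping Y the toolpath is (34.42,89.31) → (74.34,89.31) → (74.34,67.82) → (34.42,67.82) → (34.42,89.31), returning to the start.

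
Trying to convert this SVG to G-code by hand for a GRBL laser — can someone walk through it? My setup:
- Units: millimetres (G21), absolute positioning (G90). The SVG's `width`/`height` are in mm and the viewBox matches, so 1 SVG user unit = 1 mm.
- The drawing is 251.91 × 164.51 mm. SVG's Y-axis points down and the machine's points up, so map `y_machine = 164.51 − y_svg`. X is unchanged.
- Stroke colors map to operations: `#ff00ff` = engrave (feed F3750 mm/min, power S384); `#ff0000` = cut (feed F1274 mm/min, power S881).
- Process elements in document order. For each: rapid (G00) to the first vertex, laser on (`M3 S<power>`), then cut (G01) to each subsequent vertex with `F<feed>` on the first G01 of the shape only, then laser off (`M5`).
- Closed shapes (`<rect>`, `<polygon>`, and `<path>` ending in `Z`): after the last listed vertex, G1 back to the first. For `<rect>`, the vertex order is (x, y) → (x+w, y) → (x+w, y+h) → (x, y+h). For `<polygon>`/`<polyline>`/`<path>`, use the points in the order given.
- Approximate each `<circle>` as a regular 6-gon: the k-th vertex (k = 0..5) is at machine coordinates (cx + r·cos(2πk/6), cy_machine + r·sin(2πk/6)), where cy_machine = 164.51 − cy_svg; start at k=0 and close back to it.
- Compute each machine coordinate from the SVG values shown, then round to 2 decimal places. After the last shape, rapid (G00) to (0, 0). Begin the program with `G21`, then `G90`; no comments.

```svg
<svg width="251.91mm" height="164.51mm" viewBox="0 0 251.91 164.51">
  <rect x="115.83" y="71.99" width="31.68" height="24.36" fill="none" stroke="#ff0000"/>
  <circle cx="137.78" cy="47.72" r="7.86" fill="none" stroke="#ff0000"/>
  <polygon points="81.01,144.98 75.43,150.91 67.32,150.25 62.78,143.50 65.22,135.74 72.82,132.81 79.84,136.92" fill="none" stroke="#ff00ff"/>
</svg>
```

G21
G90
G00 X115.83 Y92.52
M3 S881
G01 X147.51 Y92.52 F1274
G01 X147.51 Y68.16
G01 X115.83 Y68.16
G01 X115.83 Y92.52
M5
G00 X145.64 Y116.79
M3 S881
G01 X141.71 Y123.60 F1274
G01 X133.85 Y123.60
G01 X129.92 Y116.79
G01 X133.85 Y109.98
G01 X141.71 Y109.98
G01 X145.64 Y116.79
M5
G00 X81.01 Y19.53
M3 S384
G01 X75.43 Y13.60 F3750
G01 X67.32 Y14.26
G01 X62.78 Y21.01
G01 X65.22 Y28.77
G01 X72.82 Y31.70
G01 X79.84 Y27.59
G01 X81.01 Y19.53
M5
G00 X0.00 Y0.00

Since the viewBox matches the mm dimensions, user units are millimetres directly. The only transform is the Y-flip y_m = 164.51 − y_svg.

Shape 1 is a rectangle drawn with `<rect>`. Its stroke #ff0000 means cut at S881, F1274. After flipping Y the toolpath is (115.83,92.52) → (147.51,92.52) → (147.51,68.16) → (115.83,68.16) → (115.83,92.52), returning to the start.

Shape 2 is a circle drawn with `<circle>`. Its stroke #ff0000 means cut at S881, F1274. After flipping Y the toolpath is (145.64,116.79) → (141.71,123.60) → (133.85,123.60) → (129.92,116.79) → (133.85,109.98) → (141.71,109.98) → (145.64,116.79), returning to the start.

Shape 3 is a regular polygon drawn with `<polygon>`. Its stroke #ff00ff means engrave at S384, F3750. After flipping Y the toolpath is (81.01,19.53) → (75.43,13.60) → (67.32,14.26) → (62.78,21.01) → (65.22,28.77) → (72.82,31.70) → (79.84,27.59) → (81.01,19.53), returning to the start.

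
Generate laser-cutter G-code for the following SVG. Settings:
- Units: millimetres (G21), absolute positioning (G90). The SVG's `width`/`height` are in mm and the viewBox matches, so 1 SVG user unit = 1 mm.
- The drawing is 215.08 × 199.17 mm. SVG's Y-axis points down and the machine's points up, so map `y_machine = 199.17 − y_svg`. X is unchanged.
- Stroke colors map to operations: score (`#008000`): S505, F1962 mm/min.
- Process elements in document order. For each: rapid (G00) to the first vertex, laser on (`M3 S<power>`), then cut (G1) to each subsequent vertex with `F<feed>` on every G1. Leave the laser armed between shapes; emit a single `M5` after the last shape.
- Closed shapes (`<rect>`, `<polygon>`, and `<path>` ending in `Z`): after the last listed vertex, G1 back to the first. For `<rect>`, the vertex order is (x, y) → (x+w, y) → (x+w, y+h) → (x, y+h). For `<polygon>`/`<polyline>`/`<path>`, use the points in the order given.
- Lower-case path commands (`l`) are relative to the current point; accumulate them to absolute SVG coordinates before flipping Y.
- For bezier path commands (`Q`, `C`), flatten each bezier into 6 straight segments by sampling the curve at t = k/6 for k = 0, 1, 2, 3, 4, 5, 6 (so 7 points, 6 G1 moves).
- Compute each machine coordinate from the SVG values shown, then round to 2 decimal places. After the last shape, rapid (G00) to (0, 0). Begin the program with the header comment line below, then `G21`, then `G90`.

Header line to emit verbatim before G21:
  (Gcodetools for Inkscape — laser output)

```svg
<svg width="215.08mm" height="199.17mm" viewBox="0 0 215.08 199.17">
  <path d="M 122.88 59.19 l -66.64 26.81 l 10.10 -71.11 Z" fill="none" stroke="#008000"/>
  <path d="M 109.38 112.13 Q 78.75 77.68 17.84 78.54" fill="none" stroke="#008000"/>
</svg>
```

(Gcodetools for Inkscape — laser output)
G21
G90
G00 X122.88 Y139.98
M3 S505
G1 X56.24 Y113.17 F1962
G1 X66.34 Y184.28 F1962
G1 X122.88 Y139.98 F1962
G00 X109.38 Y87.04
M3 S505
G1 X98.33 Y97.54 F1962
G1 X85.60 Y106.08 F1962
G1 X71.18 Y112.66 F1962
G1 X55.08 Y117.28 F1962
G1 X37.30 Y119.94 F1962
G1 X17.84 Y120.63 F1962
M5
G00 X0.00 Y0.00

viewBox `0 0 215.08 199.17` with mm width/height → 1 unit = 1 mm. Flip: y_m = 199.17 − y_svg.

**Shape 1** — `<path>` regular polygon, stroke `#008000` → score (S505, F1962). Machine vertices: (122.88,139.98) → (56.24,113.17) → (66.34,184.28) → (122.88,139.98). Closed: final G1 returns to the first vertex.

**Shape 2** — `<path>` quadratic bezier, stroke `#008000` → score (S505, F1962). Control points (SVG): P0=(109.38,112.13), P1=(78.75,77.68), P2=(17.84,78.54); sampled at t=k/6. Machine vertices: (109.38,87.04) → (98.33,97.54) → (85.60,106.08) → (71.18,112.66) → (55.08,117.28) → (37.30,119.94) → (17.84,120.63). Open path.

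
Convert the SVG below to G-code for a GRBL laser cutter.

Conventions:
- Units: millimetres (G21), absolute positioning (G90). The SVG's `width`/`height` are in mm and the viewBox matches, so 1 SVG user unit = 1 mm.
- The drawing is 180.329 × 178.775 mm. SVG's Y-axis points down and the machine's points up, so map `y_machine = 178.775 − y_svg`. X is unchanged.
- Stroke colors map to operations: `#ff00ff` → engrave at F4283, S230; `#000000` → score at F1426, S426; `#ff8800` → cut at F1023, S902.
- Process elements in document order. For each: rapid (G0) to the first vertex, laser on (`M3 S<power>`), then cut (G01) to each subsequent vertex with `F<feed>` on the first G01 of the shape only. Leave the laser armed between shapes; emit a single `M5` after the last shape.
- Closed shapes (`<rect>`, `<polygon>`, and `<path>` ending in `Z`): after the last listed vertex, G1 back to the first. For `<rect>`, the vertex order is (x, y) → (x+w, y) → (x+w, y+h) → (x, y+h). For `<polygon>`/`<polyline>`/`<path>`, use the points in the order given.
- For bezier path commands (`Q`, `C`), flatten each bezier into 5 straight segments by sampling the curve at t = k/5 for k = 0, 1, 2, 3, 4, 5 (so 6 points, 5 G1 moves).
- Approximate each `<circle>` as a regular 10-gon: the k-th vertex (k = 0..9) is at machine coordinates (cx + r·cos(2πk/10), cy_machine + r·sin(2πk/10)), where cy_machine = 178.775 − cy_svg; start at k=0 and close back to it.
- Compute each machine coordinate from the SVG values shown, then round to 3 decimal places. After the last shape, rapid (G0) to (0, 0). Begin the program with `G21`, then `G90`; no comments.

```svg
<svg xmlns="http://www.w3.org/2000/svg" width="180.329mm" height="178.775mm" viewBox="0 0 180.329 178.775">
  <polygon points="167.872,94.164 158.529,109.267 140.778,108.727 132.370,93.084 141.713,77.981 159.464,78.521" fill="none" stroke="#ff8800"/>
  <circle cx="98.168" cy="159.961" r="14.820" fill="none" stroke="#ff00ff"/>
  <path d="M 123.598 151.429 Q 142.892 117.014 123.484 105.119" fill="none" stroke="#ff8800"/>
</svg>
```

Since the viewBox matches the mm dimensions, user units are millimetres directly. The only transform is the Y-flip y_m = 178.775 − y_svg.

Shape 1 is a regular polygon drawn with `<polygon>`. Its stroke #ff8800 means cut at S902, F1023. After flipping Y the toolpath is (167.872,84.611) → (158.529,69.508) → (140.778,70.048) → (132.370,85.691) → (141.713,100.794) → (159.464,100.254) → (167.872,84.611), returning to the start.

Shape 2 is a circle drawn with `<circle>`. Its stroke #ff00ff means engrave at S230, F4283. After flipping Y the toolpath is (112.988,18.814) → (110.158,27.525) → (102.748,32.909) → (93.588,32.909) → (86.178,27.525) → (83.348,18.814) → (86.178,10.103) → (93.588,4.719) → (102.748,4.719) → (110.158,10.103) → (112.988,18.814), returning to the start.

Shape 3 is a quadratic bezier drawn with `<path>`. Its stroke #ff8800 means cut at S902, F1023. After flipping Y the toolpath is (123.598,27.346) → (129.768,40.211) → (132.841,51.275) → (132.818,60.537) → (129.699,67.997) → (123.484,73.656).

G21
G90
G0 X167.872 Y84.611
M3 S902
G01 X158.529 Y69.508 F1023
G01 X140.778 Y70.048
G01 X132.370 Y85.691
G01 X141.713 Y100.794
G01 X159.464 Y100.254
G01 X167.872 Y84.611
G0 X112.988 Y18.814
M3 S230
G01 X110.158 Y27.525 F4283
G01 X102.748 Y32.909
G01 X93.588 Y32.909
G01 X86.178 Y27.525
G01 X83.348 Y18.814
G01 X86.178 Y10.103
G01 X93.588 Y4.719
G01 X102.748 Y4.719
G01 X110.158 Y10.103
G01 X112.988 Y18.814
G0 X123.598 Y27.346
M3 S902
G01 X129.768 Y40.211 F1023
G01 X132.841 Y51.275
G01 X132.818 Y60.537
G01 X129.699 Y67.997
G01 X123.484 Y73.656
M5
G0 X0.000 Y0.000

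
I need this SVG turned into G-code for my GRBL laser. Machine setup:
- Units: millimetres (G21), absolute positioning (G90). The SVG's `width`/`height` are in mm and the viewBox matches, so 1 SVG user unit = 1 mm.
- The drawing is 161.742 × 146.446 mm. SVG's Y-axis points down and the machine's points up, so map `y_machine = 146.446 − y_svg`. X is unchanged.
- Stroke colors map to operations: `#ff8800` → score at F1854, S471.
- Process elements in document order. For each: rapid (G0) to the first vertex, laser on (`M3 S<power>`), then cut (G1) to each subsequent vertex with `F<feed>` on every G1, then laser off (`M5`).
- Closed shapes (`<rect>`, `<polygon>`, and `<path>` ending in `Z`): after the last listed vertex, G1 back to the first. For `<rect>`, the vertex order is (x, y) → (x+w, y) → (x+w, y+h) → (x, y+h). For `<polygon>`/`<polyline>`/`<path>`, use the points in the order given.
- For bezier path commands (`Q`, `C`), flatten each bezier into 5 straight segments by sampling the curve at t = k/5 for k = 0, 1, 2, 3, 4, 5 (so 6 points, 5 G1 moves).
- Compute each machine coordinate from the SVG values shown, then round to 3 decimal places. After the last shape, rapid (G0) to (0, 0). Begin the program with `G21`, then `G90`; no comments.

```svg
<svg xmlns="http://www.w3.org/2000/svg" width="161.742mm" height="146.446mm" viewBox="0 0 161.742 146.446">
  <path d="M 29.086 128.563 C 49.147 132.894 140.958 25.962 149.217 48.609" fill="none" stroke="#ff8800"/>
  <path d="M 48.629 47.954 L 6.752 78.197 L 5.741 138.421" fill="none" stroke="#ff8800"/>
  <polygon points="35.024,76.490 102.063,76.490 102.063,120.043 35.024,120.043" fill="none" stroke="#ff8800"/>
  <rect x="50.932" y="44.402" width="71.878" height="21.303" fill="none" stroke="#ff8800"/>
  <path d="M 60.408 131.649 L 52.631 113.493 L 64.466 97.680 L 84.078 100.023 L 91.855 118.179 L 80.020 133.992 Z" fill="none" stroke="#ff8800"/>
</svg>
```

1 u = 1 mm; y_m = 146.446 − y.

[1] `<path>` cubic bezier, #ff8800→score S471 F1854: (29.086,17.883) → (48.490,26.709) → (77.660,50.678) → (109.141,78.229) → (135.478,97.802) → (149.217,97.837)

[2] `<path>` open polyline, #ff8800→score S471 F1854: (48.629,98.492) → (6.752,68.249) → (5.741,8.025)

[3] `<polygon>` rectangle, #ff8800→score S471 F1854: (35.024,69.956) → (102.063,69.956) → (102.063,26.403) → (35.024,26.403) → (35.024,69.956) (closed)

[4] `<rect>` rectangle, #ff8800→score S471 F1854: (50.932,102.044) → (122.810,102.044) → (122.810,80.741) → (50.932,80.741) → (50.932,102.044) (closed)

[5] `<path>` regular polygon, #ff8800→score S471 F1854: (60.408,14.797) → (52.631,32.953) → (64.466,48.766) → (84.078,46.423) → (91.855,28.267) → (80.020,12.454) → (60.408,14.797) (closed)

G21
G90
G0 X29.086 Y17.883
M3 S471
G1 X48.490 Y26.709 F1854
G1 X77.660 Y50.678 F1854
G1 X109.141 Y78.229 F1854
G1 X135.478 Y97.802 F1854
G1 X149.217 Y97.837 F1854
M5
G0 X48.629 Y98.492
M3 S471
G1 X6.752 Y68.249 F1854
G1 X5.741 Y8.025 F1854
M5
G0 X35.024 Y69.956
M3 S471
G1 X102.063 Y69.956 F1854
G1 X102.063 Y26.403 F1854
G1 X35.024 Y26.403 F1854
G1 X35.024 Y69.956 F1854
M5
G0 X50.932 Y102.044
M3 S471
G1 X122.810 Y102.044 F1854
G1 X122.810 Y80.741 F1854
G1 X50.932 Y80.741 F1854
G1 X50.932 Y102.044 F1854
M5
G0 X60.408 Y14.797
M3 S471
G1 X52.631 Y32.953 F1854
G1 X64.466 Y48.766 F1854
G1 X84.078 Y46.423 F1854
G1 X91.855 Y28.267 F1854
G1 X80.020 Y12.454 F1854
G1 X60.408 Y14.797 F1854
M5
G0 X0.000 Y0.000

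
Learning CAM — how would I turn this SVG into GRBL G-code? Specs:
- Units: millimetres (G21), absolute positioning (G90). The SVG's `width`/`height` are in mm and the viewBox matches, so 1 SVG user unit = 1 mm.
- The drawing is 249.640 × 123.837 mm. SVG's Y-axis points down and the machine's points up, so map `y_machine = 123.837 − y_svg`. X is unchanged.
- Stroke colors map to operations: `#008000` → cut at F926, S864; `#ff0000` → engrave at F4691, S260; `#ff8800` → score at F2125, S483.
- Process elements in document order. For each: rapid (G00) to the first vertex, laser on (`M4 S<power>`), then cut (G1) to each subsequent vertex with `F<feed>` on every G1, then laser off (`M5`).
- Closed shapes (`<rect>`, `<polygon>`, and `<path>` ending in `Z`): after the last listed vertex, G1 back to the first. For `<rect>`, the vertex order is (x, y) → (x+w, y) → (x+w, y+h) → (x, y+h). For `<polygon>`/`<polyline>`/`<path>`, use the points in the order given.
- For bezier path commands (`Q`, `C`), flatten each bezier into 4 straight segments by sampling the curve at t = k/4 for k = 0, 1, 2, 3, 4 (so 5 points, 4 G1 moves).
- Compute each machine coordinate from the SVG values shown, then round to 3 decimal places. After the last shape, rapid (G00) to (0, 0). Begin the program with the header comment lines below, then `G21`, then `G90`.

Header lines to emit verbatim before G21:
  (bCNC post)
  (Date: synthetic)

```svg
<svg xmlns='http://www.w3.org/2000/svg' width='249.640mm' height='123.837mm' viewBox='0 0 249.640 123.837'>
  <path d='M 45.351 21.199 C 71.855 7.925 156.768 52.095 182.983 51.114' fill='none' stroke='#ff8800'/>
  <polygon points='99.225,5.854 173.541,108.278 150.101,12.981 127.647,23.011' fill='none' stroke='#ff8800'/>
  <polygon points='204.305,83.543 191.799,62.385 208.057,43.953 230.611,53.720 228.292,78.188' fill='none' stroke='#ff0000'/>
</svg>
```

1 u = 1 mm; y_m = 123.837 − y.

[1] `<path>` cubic bezier, #ff8800→score S483 F2125: (45.351,102.638) → (74.351,103.426) → (114.275,92.290) → (154.146,78.850) → (182.983,72.723)

[2] `<polygon>` closed polygon, #ff8800→score S483 F2125: (99.225,117.983) → (173.541,15.559) → (150.101,110.856) → (127.647,100.826) → (99.225,117.983) (closed)

[3] `<polygon>` regular polygon, #ff0000→engrave S260 F4691: (204.305,40.294) → (191.799,61.452) → (208.057,79.884) → (230.611,70.117) → (228.292,45.649) → (204.305,40.294) (closed)

(bCNC post)
(Date: synthetic)
G21
G90
G00 X45.351 Y102.638
M4 S483
G1 X74.351 Y103.426 F2125
G1 X114.275 Y92.290 F2125
G1 X154.146 Y78.850 F2125
G1 X182.983 Y72.723 F2125
M5
G00 X99.225 Y117.983
M4 S483
G1 X173.541 Y15.559 F2125
G1 X150.101 Y110.856 F2125
G1 X127.647 Y100.826 F2125
G1 X99.225 Y117.983 F2125
M5
G00 X204.305 Y40.294
M4 S260
G1 X191.799 Y61.452 F4691
G1 X208.057 Y79.884 F4691
G1 X230.611 Y70.117 F4691
G1 X228.292 Y45.649 F4691
G1 X204.305 Y40.294 F4691
M5
G00 X0.000 Y0.000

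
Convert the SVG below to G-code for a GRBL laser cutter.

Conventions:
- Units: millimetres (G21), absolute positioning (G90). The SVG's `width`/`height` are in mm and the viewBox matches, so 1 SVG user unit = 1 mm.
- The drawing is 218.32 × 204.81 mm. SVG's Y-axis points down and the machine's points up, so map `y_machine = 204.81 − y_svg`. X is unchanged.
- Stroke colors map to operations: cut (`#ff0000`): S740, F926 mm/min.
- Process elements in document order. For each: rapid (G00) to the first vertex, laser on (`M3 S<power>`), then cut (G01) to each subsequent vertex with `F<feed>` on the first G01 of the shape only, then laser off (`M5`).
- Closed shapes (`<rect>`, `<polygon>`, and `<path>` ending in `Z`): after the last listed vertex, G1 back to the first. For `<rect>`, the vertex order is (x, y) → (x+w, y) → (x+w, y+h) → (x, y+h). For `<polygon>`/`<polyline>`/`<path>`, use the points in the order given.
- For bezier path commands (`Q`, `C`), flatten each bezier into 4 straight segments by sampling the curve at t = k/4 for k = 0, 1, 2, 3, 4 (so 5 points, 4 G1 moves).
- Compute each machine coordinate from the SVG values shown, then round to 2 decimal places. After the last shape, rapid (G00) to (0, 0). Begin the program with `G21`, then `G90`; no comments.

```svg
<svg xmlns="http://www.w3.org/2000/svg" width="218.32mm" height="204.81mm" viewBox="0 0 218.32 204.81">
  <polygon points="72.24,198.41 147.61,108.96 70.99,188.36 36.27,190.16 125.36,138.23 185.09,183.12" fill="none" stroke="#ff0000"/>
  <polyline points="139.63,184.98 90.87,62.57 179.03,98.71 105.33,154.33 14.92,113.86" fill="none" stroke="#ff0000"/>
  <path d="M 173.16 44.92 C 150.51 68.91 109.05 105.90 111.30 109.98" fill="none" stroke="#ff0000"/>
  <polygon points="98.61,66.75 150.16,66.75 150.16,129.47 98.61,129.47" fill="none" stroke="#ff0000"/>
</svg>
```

viewBox `0 0 218.32 204.81` with mm width/height → 1 unit = 1 mm. Flip: y_m = 204.81 − y_svg.

**Shape 1** — `<polygon>` closed polygon, stroke `#ff0000` → cut (S740, F926). Machine vertices: (72.24,6.40) → (147.61,95.85) → (70.99,16.45) → (36.27,14.65) → (125.36,66.58) → (185.09,21.69) → (72.24,6.40). Closed: final G1 returns to the first vertex.

**Shape 2** — `<polyline>` open polyline, stroke `#ff0000` → cut (S740, F926). Machine vertices: (139.63,19.83) → (90.87,142.24) → (179.03,106.10) → (105.33,50.48) → (14.92,90.95). Open path.

**Shape 3** — `<path>` cubic bezier, stroke `#ff0000` → cut (S740, F926). Control points (SVG): P0=(173.16,44.92), P1=(150.51,68.91), P2=(109.05,105.90), P3=(111.30,109.98); sampled at t=k/4. Machine vertices: (173.16,159.89) → (153.62,140.18) → (132.89,119.89) → (116.83,103.34) → (111.30,94.83). Open path.

**Shape 4** — `<polygon>` rectangle, stroke `#ff0000` → cut (S740, F926). Machine vertices: (98.61,138.06) → (150.16,138.06) → (150.16,75.34) → (98.61,75.34) → (98.61,138.06). Closed: final G1 returns to the first vertex.

G21
G90
G00 X72.24 Y6.40
M3 S740
G01 X147.61 Y95.85 F926
G01 X70.99 Y16.45
G01 X36.27 Y14.65
G01 X125.36 Y66.58
G01 X185.09 Y21.69
G01 X72.24 Y6.40
M5
G00 X139.63 Y19.83
M3 S740
G01 X90.87 Y142.24 F926
G01 X179.03 Y106.10
G01 X105.33 Y50.48
G01 X14.92 Y90.95
M5
G00 X173.16 Y159.89
M3 S740
G01 X153.62 Y140.18 F926
G01 X132.89 Y119.89
G01 X116.83 Y103.34
G01 X111.30 Y94.83
M5
G00 X98.61 Y138.06
M3 S740
G01 X150.16 Y138.06 F926
G01 X150.16 Y75.34
G01 X98.61 Y75.34
G01 X98.61 Y138.06
M5
G00 X0.00 Y0.00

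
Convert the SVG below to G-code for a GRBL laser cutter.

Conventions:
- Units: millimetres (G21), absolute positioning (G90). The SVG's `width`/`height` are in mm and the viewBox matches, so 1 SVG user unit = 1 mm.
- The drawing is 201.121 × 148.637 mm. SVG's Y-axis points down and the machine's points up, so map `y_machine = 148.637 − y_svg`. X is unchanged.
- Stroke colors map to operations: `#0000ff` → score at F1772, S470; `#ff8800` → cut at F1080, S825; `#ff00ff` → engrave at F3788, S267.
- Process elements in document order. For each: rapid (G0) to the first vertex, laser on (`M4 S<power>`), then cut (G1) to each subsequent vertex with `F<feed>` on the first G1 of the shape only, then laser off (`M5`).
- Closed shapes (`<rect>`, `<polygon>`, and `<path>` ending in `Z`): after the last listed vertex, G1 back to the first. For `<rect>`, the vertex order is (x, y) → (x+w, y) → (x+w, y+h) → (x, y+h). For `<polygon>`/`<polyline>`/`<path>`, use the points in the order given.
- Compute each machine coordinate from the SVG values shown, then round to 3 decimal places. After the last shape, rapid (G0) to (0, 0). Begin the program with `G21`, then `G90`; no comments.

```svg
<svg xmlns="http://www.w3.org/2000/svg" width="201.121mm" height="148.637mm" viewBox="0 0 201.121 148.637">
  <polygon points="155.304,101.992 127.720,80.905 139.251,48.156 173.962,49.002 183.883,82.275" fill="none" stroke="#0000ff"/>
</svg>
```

viewBox `0 0 201.121 148.637` with mm width/height → 1 unit = 1 mm. Flip: y_m = 148.637 − y_svg.

**Shape 1** — `<polygon>` regular polygon, stroke `#0000ff` → score (S470, F1772). Machine vertices: (155.304,46.645) → (127.720,67.732) → (139.251,100.481) → (173.962,99.635) → (183.883,66.362) → (155.304,46.645). Closed: final G1 returns to the first vertex.

G21
G90
G0 X155.304 Y46.645
M4 S470
G1 X127.720 Y67.732 F1772
G1 X139.251 Y100.481
G1 X173.962 Y99.635
G1 X183.883 Y66.362
G1 X155.304 Y46.645
M5
G0 X0.000 Y0.000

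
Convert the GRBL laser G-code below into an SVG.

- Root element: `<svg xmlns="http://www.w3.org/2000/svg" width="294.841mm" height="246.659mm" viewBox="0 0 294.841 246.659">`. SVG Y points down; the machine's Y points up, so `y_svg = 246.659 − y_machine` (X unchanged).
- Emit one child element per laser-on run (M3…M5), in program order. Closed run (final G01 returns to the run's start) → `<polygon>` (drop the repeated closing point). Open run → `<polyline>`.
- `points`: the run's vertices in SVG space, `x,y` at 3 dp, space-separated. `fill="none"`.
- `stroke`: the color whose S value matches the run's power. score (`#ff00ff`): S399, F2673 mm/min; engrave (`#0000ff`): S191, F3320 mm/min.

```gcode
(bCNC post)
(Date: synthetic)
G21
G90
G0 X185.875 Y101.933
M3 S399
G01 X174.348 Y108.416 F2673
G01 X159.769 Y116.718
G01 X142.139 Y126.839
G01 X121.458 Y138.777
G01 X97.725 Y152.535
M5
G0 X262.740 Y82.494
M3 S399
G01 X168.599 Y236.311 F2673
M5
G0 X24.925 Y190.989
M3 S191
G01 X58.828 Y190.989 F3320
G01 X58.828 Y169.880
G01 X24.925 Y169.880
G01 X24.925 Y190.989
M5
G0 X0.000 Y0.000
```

y_svg = 246.659 − y_m.

[1] S399→`#ff00ff` (score); open run; points: 185.875,144.726 174.348,138.243 159.769,129.941 142.139,119.820 121.458,107.882 97.725,94.124

[2] S399→`#ff00ff` (score); open run; points: 262.740,164.165 168.599,10.348

[3] S191→`#0000ff` (engrave); closed run; points: 24.925,55.670 58.828,55.670 58.828,76.779 24.925,76.779

<svg xmlns="http://www.w3.org/2000/svg" width="294.841mm" height="246.659mm" viewBox="0 0 294.841 246.659">
  <polyline points="185.875,144.726 174.348,138.243 159.769,129.941 142.139,119.820 121.458,107.882 97.725,94.124" fill="none" stroke="#ff00ff"/>
  <polyline points="262.740,164.165 168.599,10.348" fill="none" stroke="#ff00ff"/>
  <polygon points="24.925,55.670 58.828,55.670 58.828,76.779 24.925,76.779" fill="none" stroke="#0000ff"/>
</svg>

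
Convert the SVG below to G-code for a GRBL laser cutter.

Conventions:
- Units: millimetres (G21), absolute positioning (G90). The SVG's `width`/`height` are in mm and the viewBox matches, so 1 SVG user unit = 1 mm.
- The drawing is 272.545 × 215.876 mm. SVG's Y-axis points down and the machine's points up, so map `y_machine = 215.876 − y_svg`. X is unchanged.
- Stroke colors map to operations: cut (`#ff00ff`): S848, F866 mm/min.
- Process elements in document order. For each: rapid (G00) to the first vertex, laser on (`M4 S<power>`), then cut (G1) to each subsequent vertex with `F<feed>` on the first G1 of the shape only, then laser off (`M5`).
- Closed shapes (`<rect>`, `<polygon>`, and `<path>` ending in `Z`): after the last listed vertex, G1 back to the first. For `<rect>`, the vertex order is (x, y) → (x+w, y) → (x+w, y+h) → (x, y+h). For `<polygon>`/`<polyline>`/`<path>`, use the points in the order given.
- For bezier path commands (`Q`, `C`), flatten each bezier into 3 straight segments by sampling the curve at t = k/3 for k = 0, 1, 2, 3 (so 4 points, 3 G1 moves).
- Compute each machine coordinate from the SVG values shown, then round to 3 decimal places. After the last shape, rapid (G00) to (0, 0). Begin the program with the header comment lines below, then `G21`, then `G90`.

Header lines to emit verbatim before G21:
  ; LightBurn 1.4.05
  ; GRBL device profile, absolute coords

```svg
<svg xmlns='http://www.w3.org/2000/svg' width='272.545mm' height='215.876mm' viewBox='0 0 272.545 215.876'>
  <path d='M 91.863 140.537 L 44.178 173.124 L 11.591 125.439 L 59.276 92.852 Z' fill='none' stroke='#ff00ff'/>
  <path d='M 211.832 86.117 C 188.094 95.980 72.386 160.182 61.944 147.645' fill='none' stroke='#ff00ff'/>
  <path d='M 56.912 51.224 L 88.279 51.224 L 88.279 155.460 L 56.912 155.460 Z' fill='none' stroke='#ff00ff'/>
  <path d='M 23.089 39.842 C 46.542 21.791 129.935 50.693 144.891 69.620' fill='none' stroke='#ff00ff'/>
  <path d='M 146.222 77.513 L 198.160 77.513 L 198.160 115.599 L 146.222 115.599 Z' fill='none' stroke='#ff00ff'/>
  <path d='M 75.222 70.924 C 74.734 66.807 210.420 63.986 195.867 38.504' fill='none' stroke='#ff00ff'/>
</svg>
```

viewBox `0 0 272.545 215.876` with mm width/height → 1 unit = 1 mm. Flip: y_m = 215.876 − y_svg.

**Shape 1** — `<path>` regular polygon, stroke `#ff00ff` → cut (S848, F866). Machine vertices: (91.863,75.339) → (44.178,42.752) → (11.591,90.437) → (59.276,123.024) → (91.863,75.339). Closed: final G1 returns to the first vertex.

**Shape 2** — `<path>` cubic bezier, stroke `#ff00ff` → cut (S848, F866). Control points (SVG): P0=(211.832,86.117), P1=(188.094,95.980), P2=(72.386,160.182), P3=(61.944,147.645); sampled at t=k/3. Machine vertices: (211.832,129.759) → (164.742,106.638) → (100.170,76.419) → (61.944,68.231). Open path.

**Shape 3** — `<path>` rectangle, stroke `#ff00ff` → cut (S848, F866). Machine vertices: (56.912,164.652) → (88.279,164.652) → (88.279,60.416) → (56.912,60.416) → (56.912,164.652). Closed: final G1 returns to the first vertex.

**Shape 4** — `<path>` cubic bezier, stroke `#ff00ff` → cut (S848, F866). Control points (SVG): P0=(23.089,39.842), P1=(46.542,21.791), P2=(129.935,50.693), P3=(144.891,69.620); sampled at t=k/3. Machine vertices: (23.089,176.034) → (61.767,180.542) → (111.877,166.400) → (144.891,146.256). Open path.

**Shape 5** — `<path>` rectangle, stroke `#ff00ff` → cut (S848, F866). Machine vertices: (146.222,138.363) → (198.160,138.363) → (198.160,100.277) → (146.222,100.277) → (146.222,138.363). Closed: final G1 returns to the first vertex.

**Shape 6** — `<path>` cubic bezier, stroke `#ff00ff` → cut (S848, F866). Control points (SVG): P0=(75.222,70.924), P1=(74.734,66.807), P2=(210.420,63.986), P3=(195.867,38.504); sampled at t=k/3. Machine vertices: (75.222,144.952) → (109.517,149.524) → (170.948,158.556) → (195.867,177.372). Open path.

; LightBurn 1.4.05
; GRBL device profile, absolute coords
G21
G90
G00 X91.863 Y75.339
M4 S848
G1 X44.178 Y42.752 F866
G1 X11.591 Y90.437
G1 X59.276 Y123.024
G1 X91.863 Y75.339
M5
G00 X211.832 Y129.759
M4 S848
G1 X164.742 Y106.638 F866
G1 X100.170 Y76.419
G1 X61.944 Y68.231
M5
G00 X56.912 Y164.652
M4 S848
G1 X88.279 Y164.652 F866
G1 X88.279 Y60.416
G1 X56.912 Y60.416
G1 X56.912 Y164.652
M5
G00 X23.089 Y176.034
M4 S848
G1 X61.767 Y180.542 F866
G1 X111.877 Y166.400
G1 X144.891 Y146.256
M5
G00 X146.222 Y138.363
M4 S848
G1 X198.160 Y138.363 F866
G1 X198.160 Y100.277
G1 X146.222 Y100.277
G1 X146.222 Y138.363
M5
G00 X75.222 Y144.952
M4 S848
G1 X109.517 Y149.524 F866
G1 X170.948 Y158.556
G1 X195.867 Y177.372
M5
G00 X0.000 Y0.000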